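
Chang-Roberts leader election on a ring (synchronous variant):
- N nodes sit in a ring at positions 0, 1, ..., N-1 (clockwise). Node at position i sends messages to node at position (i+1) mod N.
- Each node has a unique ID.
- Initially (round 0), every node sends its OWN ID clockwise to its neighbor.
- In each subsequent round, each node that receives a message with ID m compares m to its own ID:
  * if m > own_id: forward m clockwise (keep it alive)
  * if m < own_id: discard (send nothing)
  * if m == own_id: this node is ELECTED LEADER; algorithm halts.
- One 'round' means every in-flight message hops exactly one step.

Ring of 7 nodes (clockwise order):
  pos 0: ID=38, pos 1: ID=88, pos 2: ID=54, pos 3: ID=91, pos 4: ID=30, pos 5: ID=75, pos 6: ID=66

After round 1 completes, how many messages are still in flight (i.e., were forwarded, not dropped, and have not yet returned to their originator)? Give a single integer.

Answer: 4

Derivation:
Round 1: pos1(id88) recv 38: drop; pos2(id54) recv 88: fwd; pos3(id91) recv 54: drop; pos4(id30) recv 91: fwd; pos5(id75) recv 30: drop; pos6(id66) recv 75: fwd; pos0(id38) recv 66: fwd
After round 1: 4 messages still in flight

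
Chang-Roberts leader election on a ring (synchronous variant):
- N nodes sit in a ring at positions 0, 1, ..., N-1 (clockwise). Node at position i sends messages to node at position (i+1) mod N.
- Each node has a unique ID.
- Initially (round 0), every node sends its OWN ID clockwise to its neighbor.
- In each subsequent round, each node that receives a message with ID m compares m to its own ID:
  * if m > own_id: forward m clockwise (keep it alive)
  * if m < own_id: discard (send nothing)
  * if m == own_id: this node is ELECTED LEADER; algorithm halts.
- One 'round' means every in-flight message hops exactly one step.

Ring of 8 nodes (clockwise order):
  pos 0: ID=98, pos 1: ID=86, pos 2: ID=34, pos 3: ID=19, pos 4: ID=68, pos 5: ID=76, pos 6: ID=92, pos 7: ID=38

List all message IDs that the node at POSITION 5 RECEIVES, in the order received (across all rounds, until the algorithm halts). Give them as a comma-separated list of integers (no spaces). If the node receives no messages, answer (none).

Answer: 68,86,98

Derivation:
Round 1: pos1(id86) recv 98: fwd; pos2(id34) recv 86: fwd; pos3(id19) recv 34: fwd; pos4(id68) recv 19: drop; pos5(id76) recv 68: drop; pos6(id92) recv 76: drop; pos7(id38) recv 92: fwd; pos0(id98) recv 38: drop
Round 2: pos2(id34) recv 98: fwd; pos3(id19) recv 86: fwd; pos4(id68) recv 34: drop; pos0(id98) recv 92: drop
Round 3: pos3(id19) recv 98: fwd; pos4(id68) recv 86: fwd
Round 4: pos4(id68) recv 98: fwd; pos5(id76) recv 86: fwd
Round 5: pos5(id76) recv 98: fwd; pos6(id92) recv 86: drop
Round 6: pos6(id92) recv 98: fwd
Round 7: pos7(id38) recv 98: fwd
Round 8: pos0(id98) recv 98: ELECTED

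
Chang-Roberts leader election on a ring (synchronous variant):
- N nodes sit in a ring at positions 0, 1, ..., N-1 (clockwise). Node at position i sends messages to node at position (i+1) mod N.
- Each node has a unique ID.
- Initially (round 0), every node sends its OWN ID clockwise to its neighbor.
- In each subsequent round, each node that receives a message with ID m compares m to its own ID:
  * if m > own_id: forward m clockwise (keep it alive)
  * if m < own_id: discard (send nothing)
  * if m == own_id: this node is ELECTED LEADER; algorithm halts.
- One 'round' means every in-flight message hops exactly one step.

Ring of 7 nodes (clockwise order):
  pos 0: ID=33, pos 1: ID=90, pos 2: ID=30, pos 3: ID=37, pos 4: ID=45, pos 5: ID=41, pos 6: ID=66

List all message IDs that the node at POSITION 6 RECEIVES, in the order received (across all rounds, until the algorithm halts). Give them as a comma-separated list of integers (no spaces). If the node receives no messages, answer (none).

Answer: 41,45,90

Derivation:
Round 1: pos1(id90) recv 33: drop; pos2(id30) recv 90: fwd; pos3(id37) recv 30: drop; pos4(id45) recv 37: drop; pos5(id41) recv 45: fwd; pos6(id66) recv 41: drop; pos0(id33) recv 66: fwd
Round 2: pos3(id37) recv 90: fwd; pos6(id66) recv 45: drop; pos1(id90) recv 66: drop
Round 3: pos4(id45) recv 90: fwd
Round 4: pos5(id41) recv 90: fwd
Round 5: pos6(id66) recv 90: fwd
Round 6: pos0(id33) recv 90: fwd
Round 7: pos1(id90) recv 90: ELECTED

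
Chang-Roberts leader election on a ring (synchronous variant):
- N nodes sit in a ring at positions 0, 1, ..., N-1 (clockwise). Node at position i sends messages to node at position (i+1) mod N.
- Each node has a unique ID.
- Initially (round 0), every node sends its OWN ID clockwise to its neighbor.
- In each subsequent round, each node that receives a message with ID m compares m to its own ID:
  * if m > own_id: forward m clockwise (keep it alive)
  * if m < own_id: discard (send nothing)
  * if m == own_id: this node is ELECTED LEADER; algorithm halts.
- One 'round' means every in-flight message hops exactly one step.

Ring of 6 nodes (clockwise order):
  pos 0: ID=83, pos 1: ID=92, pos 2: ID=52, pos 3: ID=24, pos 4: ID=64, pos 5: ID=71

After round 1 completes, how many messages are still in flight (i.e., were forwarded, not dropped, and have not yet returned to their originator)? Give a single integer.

Round 1: pos1(id92) recv 83: drop; pos2(id52) recv 92: fwd; pos3(id24) recv 52: fwd; pos4(id64) recv 24: drop; pos5(id71) recv 64: drop; pos0(id83) recv 71: drop
After round 1: 2 messages still in flight

Answer: 2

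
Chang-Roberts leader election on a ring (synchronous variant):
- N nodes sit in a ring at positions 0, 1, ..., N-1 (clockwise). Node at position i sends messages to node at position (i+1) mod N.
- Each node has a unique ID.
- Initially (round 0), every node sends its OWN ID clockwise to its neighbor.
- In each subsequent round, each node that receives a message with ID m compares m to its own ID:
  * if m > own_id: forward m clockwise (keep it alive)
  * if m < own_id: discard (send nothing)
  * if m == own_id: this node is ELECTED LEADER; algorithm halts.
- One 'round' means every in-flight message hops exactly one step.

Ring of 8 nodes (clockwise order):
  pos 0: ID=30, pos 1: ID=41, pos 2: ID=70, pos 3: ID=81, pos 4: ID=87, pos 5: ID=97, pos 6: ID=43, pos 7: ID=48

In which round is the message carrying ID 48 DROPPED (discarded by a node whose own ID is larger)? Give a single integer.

Round 1: pos1(id41) recv 30: drop; pos2(id70) recv 41: drop; pos3(id81) recv 70: drop; pos4(id87) recv 81: drop; pos5(id97) recv 87: drop; pos6(id43) recv 97: fwd; pos7(id48) recv 43: drop; pos0(id30) recv 48: fwd
Round 2: pos7(id48) recv 97: fwd; pos1(id41) recv 48: fwd
Round 3: pos0(id30) recv 97: fwd; pos2(id70) recv 48: drop
Round 4: pos1(id41) recv 97: fwd
Round 5: pos2(id70) recv 97: fwd
Round 6: pos3(id81) recv 97: fwd
Round 7: pos4(id87) recv 97: fwd
Round 8: pos5(id97) recv 97: ELECTED
Message ID 48 originates at pos 7; dropped at pos 2 in round 3

Answer: 3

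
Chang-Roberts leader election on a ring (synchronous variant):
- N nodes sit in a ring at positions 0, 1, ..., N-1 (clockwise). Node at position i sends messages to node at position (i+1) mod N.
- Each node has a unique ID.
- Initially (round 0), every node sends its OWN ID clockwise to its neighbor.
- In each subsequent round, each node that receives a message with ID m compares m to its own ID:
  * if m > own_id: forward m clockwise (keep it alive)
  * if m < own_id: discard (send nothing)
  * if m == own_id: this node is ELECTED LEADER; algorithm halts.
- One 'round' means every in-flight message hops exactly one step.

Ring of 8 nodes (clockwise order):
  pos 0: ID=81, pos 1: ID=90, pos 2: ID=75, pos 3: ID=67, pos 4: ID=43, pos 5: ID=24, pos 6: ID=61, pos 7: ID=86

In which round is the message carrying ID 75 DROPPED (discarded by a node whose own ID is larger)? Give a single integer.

Answer: 5

Derivation:
Round 1: pos1(id90) recv 81: drop; pos2(id75) recv 90: fwd; pos3(id67) recv 75: fwd; pos4(id43) recv 67: fwd; pos5(id24) recv 43: fwd; pos6(id61) recv 24: drop; pos7(id86) recv 61: drop; pos0(id81) recv 86: fwd
Round 2: pos3(id67) recv 90: fwd; pos4(id43) recv 75: fwd; pos5(id24) recv 67: fwd; pos6(id61) recv 43: drop; pos1(id90) recv 86: drop
Round 3: pos4(id43) recv 90: fwd; pos5(id24) recv 75: fwd; pos6(id61) recv 67: fwd
Round 4: pos5(id24) recv 90: fwd; pos6(id61) recv 75: fwd; pos7(id86) recv 67: drop
Round 5: pos6(id61) recv 90: fwd; pos7(id86) recv 75: drop
Round 6: pos7(id86) recv 90: fwd
Round 7: pos0(id81) recv 90: fwd
Round 8: pos1(id90) recv 90: ELECTED
Message ID 75 originates at pos 2; dropped at pos 7 in round 5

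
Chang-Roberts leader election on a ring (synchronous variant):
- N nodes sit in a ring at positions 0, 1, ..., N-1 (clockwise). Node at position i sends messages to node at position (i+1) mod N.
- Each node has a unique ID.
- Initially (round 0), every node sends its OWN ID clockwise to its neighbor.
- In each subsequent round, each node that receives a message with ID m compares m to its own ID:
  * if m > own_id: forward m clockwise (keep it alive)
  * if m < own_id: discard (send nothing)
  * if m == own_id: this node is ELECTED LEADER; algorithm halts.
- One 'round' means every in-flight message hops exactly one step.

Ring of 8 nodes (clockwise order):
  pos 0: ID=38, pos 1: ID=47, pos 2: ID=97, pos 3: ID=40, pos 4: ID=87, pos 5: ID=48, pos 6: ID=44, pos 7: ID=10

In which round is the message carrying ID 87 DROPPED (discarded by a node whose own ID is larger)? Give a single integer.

Round 1: pos1(id47) recv 38: drop; pos2(id97) recv 47: drop; pos3(id40) recv 97: fwd; pos4(id87) recv 40: drop; pos5(id48) recv 87: fwd; pos6(id44) recv 48: fwd; pos7(id10) recv 44: fwd; pos0(id38) recv 10: drop
Round 2: pos4(id87) recv 97: fwd; pos6(id44) recv 87: fwd; pos7(id10) recv 48: fwd; pos0(id38) recv 44: fwd
Round 3: pos5(id48) recv 97: fwd; pos7(id10) recv 87: fwd; pos0(id38) recv 48: fwd; pos1(id47) recv 44: drop
Round 4: pos6(id44) recv 97: fwd; pos0(id38) recv 87: fwd; pos1(id47) recv 48: fwd
Round 5: pos7(id10) recv 97: fwd; pos1(id47) recv 87: fwd; pos2(id97) recv 48: drop
Round 6: pos0(id38) recv 97: fwd; pos2(id97) recv 87: drop
Round 7: pos1(id47) recv 97: fwd
Round 8: pos2(id97) recv 97: ELECTED
Message ID 87 originates at pos 4; dropped at pos 2 in round 6

Answer: 6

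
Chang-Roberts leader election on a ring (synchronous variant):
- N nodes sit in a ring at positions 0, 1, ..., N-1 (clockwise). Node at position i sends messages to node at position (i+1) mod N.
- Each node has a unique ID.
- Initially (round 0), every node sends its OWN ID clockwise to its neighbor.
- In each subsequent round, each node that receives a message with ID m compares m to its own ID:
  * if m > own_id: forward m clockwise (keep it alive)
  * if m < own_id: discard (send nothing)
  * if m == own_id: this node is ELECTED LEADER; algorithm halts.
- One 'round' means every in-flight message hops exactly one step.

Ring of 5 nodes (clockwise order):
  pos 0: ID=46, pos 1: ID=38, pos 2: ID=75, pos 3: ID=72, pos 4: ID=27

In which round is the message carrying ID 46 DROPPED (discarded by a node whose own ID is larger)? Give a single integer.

Answer: 2

Derivation:
Round 1: pos1(id38) recv 46: fwd; pos2(id75) recv 38: drop; pos3(id72) recv 75: fwd; pos4(id27) recv 72: fwd; pos0(id46) recv 27: drop
Round 2: pos2(id75) recv 46: drop; pos4(id27) recv 75: fwd; pos0(id46) recv 72: fwd
Round 3: pos0(id46) recv 75: fwd; pos1(id38) recv 72: fwd
Round 4: pos1(id38) recv 75: fwd; pos2(id75) recv 72: drop
Round 5: pos2(id75) recv 75: ELECTED
Message ID 46 originates at pos 0; dropped at pos 2 in round 2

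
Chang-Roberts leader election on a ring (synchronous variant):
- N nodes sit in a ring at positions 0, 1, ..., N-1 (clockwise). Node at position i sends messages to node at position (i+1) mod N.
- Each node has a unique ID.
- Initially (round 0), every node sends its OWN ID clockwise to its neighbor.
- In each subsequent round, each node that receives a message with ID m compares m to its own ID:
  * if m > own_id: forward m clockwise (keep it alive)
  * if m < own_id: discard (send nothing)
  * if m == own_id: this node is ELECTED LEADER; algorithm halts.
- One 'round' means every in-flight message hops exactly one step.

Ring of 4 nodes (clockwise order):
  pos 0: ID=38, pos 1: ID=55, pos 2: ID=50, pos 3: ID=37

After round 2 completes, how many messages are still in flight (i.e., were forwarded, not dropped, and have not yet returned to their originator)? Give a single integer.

Answer: 2

Derivation:
Round 1: pos1(id55) recv 38: drop; pos2(id50) recv 55: fwd; pos3(id37) recv 50: fwd; pos0(id38) recv 37: drop
Round 2: pos3(id37) recv 55: fwd; pos0(id38) recv 50: fwd
After round 2: 2 messages still in flight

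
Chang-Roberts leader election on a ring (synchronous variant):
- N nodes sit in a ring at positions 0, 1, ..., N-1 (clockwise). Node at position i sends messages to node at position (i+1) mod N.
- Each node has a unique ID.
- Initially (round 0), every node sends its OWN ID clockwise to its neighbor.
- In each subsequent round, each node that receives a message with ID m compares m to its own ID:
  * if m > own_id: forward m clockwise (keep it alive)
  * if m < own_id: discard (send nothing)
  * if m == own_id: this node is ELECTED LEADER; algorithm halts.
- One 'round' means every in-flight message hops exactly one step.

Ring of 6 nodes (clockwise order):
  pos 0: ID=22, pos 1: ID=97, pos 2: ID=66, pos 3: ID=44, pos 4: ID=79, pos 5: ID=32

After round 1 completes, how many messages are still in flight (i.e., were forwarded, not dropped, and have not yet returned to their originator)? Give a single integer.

Round 1: pos1(id97) recv 22: drop; pos2(id66) recv 97: fwd; pos3(id44) recv 66: fwd; pos4(id79) recv 44: drop; pos5(id32) recv 79: fwd; pos0(id22) recv 32: fwd
After round 1: 4 messages still in flight

Answer: 4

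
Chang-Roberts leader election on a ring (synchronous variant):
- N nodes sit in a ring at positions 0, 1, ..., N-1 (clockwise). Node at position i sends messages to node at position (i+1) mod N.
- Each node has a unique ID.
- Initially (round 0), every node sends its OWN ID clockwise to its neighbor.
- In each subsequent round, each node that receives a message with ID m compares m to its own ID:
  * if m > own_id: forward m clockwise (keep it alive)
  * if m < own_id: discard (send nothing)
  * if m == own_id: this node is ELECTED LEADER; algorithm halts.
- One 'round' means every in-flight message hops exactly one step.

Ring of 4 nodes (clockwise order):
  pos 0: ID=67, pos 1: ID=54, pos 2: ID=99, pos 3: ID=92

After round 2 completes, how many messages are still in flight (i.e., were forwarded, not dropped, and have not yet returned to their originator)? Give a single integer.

Answer: 2

Derivation:
Round 1: pos1(id54) recv 67: fwd; pos2(id99) recv 54: drop; pos3(id92) recv 99: fwd; pos0(id67) recv 92: fwd
Round 2: pos2(id99) recv 67: drop; pos0(id67) recv 99: fwd; pos1(id54) recv 92: fwd
After round 2: 2 messages still in flight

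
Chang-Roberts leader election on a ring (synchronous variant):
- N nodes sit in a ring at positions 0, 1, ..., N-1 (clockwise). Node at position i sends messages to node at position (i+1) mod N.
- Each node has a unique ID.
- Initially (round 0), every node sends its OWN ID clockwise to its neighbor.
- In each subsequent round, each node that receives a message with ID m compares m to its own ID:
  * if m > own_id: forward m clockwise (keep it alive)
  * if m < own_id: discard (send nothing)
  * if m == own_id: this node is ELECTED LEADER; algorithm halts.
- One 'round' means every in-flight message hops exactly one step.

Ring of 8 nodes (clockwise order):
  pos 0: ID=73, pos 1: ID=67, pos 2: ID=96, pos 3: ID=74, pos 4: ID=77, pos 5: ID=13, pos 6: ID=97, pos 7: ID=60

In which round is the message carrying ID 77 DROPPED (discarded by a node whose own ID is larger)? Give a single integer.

Round 1: pos1(id67) recv 73: fwd; pos2(id96) recv 67: drop; pos3(id74) recv 96: fwd; pos4(id77) recv 74: drop; pos5(id13) recv 77: fwd; pos6(id97) recv 13: drop; pos7(id60) recv 97: fwd; pos0(id73) recv 60: drop
Round 2: pos2(id96) recv 73: drop; pos4(id77) recv 96: fwd; pos6(id97) recv 77: drop; pos0(id73) recv 97: fwd
Round 3: pos5(id13) recv 96: fwd; pos1(id67) recv 97: fwd
Round 4: pos6(id97) recv 96: drop; pos2(id96) recv 97: fwd
Round 5: pos3(id74) recv 97: fwd
Round 6: pos4(id77) recv 97: fwd
Round 7: pos5(id13) recv 97: fwd
Round 8: pos6(id97) recv 97: ELECTED
Message ID 77 originates at pos 4; dropped at pos 6 in round 2

Answer: 2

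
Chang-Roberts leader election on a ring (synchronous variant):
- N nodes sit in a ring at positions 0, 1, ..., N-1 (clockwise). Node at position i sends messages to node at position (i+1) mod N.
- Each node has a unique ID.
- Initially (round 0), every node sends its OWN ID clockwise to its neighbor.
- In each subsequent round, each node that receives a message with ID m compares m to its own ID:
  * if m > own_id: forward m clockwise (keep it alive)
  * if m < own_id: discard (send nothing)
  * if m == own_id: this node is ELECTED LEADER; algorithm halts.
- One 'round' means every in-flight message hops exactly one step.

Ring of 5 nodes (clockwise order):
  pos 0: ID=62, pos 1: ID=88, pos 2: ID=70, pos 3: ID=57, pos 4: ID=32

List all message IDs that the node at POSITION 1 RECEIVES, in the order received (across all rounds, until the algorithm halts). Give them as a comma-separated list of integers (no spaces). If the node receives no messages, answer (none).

Answer: 62,70,88

Derivation:
Round 1: pos1(id88) recv 62: drop; pos2(id70) recv 88: fwd; pos3(id57) recv 70: fwd; pos4(id32) recv 57: fwd; pos0(id62) recv 32: drop
Round 2: pos3(id57) recv 88: fwd; pos4(id32) recv 70: fwd; pos0(id62) recv 57: drop
Round 3: pos4(id32) recv 88: fwd; pos0(id62) recv 70: fwd
Round 4: pos0(id62) recv 88: fwd; pos1(id88) recv 70: drop
Round 5: pos1(id88) recv 88: ELECTED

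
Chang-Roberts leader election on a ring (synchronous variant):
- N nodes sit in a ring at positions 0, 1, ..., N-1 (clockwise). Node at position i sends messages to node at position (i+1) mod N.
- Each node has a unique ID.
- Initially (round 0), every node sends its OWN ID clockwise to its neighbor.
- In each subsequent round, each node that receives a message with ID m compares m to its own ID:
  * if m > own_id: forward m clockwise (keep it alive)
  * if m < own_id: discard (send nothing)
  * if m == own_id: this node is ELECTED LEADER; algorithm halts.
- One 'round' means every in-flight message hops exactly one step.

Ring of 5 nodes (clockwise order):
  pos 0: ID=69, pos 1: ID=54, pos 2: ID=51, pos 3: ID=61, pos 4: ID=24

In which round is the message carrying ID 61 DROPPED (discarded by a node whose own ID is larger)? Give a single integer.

Answer: 2

Derivation:
Round 1: pos1(id54) recv 69: fwd; pos2(id51) recv 54: fwd; pos3(id61) recv 51: drop; pos4(id24) recv 61: fwd; pos0(id69) recv 24: drop
Round 2: pos2(id51) recv 69: fwd; pos3(id61) recv 54: drop; pos0(id69) recv 61: drop
Round 3: pos3(id61) recv 69: fwd
Round 4: pos4(id24) recv 69: fwd
Round 5: pos0(id69) recv 69: ELECTED
Message ID 61 originates at pos 3; dropped at pos 0 in round 2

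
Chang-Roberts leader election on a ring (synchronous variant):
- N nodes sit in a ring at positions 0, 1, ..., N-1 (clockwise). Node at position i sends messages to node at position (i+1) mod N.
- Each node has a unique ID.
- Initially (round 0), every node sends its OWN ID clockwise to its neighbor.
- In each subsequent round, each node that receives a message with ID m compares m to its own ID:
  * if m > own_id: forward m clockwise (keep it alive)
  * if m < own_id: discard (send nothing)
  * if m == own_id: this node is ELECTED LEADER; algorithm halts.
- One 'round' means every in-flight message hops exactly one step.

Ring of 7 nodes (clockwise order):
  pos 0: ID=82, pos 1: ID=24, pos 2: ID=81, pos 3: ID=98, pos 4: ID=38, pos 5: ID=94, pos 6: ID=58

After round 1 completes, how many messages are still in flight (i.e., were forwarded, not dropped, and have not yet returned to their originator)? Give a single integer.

Round 1: pos1(id24) recv 82: fwd; pos2(id81) recv 24: drop; pos3(id98) recv 81: drop; pos4(id38) recv 98: fwd; pos5(id94) recv 38: drop; pos6(id58) recv 94: fwd; pos0(id82) recv 58: drop
After round 1: 3 messages still in flight

Answer: 3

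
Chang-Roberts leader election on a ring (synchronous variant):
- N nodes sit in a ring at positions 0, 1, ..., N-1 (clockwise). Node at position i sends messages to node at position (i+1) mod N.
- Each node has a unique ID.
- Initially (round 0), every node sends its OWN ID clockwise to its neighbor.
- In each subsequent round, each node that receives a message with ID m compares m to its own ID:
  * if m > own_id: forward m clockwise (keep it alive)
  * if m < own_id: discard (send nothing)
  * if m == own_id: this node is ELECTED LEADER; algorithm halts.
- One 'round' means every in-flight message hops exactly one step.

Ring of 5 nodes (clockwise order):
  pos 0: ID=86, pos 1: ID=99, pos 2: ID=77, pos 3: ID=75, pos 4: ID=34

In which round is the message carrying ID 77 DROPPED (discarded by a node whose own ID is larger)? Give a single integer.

Round 1: pos1(id99) recv 86: drop; pos2(id77) recv 99: fwd; pos3(id75) recv 77: fwd; pos4(id34) recv 75: fwd; pos0(id86) recv 34: drop
Round 2: pos3(id75) recv 99: fwd; pos4(id34) recv 77: fwd; pos0(id86) recv 75: drop
Round 3: pos4(id34) recv 99: fwd; pos0(id86) recv 77: drop
Round 4: pos0(id86) recv 99: fwd
Round 5: pos1(id99) recv 99: ELECTED
Message ID 77 originates at pos 2; dropped at pos 0 in round 3

Answer: 3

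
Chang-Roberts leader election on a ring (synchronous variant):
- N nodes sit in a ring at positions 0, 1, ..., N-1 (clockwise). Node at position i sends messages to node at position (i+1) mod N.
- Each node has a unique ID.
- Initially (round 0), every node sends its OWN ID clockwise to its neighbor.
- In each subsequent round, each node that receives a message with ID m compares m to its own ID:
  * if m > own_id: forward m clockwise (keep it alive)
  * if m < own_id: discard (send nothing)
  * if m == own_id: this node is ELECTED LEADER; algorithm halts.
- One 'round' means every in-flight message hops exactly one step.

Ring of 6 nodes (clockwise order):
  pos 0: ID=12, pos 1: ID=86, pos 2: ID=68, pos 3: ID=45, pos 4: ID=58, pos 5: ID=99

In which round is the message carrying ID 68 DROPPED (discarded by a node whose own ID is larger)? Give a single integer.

Round 1: pos1(id86) recv 12: drop; pos2(id68) recv 86: fwd; pos3(id45) recv 68: fwd; pos4(id58) recv 45: drop; pos5(id99) recv 58: drop; pos0(id12) recv 99: fwd
Round 2: pos3(id45) recv 86: fwd; pos4(id58) recv 68: fwd; pos1(id86) recv 99: fwd
Round 3: pos4(id58) recv 86: fwd; pos5(id99) recv 68: drop; pos2(id68) recv 99: fwd
Round 4: pos5(id99) recv 86: drop; pos3(id45) recv 99: fwd
Round 5: pos4(id58) recv 99: fwd
Round 6: pos5(id99) recv 99: ELECTED
Message ID 68 originates at pos 2; dropped at pos 5 in round 3

Answer: 3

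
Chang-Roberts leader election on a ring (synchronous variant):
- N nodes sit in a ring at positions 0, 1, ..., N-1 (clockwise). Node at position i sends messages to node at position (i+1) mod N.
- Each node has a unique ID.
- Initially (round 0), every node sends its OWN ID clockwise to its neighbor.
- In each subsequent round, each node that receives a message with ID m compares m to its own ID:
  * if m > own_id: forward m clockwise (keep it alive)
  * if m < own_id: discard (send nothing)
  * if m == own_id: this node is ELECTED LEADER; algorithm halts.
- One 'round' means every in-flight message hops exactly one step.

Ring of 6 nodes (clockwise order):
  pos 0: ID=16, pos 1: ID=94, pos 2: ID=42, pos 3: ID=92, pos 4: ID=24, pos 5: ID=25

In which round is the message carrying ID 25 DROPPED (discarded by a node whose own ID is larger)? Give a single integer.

Answer: 2

Derivation:
Round 1: pos1(id94) recv 16: drop; pos2(id42) recv 94: fwd; pos3(id92) recv 42: drop; pos4(id24) recv 92: fwd; pos5(id25) recv 24: drop; pos0(id16) recv 25: fwd
Round 2: pos3(id92) recv 94: fwd; pos5(id25) recv 92: fwd; pos1(id94) recv 25: drop
Round 3: pos4(id24) recv 94: fwd; pos0(id16) recv 92: fwd
Round 4: pos5(id25) recv 94: fwd; pos1(id94) recv 92: drop
Round 5: pos0(id16) recv 94: fwd
Round 6: pos1(id94) recv 94: ELECTED
Message ID 25 originates at pos 5; dropped at pos 1 in round 2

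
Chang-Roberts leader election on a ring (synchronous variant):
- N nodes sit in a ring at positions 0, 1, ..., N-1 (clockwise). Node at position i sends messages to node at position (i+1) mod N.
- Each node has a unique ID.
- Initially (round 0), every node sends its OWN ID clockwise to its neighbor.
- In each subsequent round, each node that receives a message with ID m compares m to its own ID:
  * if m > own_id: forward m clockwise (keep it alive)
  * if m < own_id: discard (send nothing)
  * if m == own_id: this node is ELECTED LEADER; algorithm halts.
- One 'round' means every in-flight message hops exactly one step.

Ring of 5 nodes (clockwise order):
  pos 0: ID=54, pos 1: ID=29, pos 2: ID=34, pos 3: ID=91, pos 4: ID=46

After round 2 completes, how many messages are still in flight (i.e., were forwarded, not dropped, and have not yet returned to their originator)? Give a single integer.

Round 1: pos1(id29) recv 54: fwd; pos2(id34) recv 29: drop; pos3(id91) recv 34: drop; pos4(id46) recv 91: fwd; pos0(id54) recv 46: drop
Round 2: pos2(id34) recv 54: fwd; pos0(id54) recv 91: fwd
After round 2: 2 messages still in flight

Answer: 2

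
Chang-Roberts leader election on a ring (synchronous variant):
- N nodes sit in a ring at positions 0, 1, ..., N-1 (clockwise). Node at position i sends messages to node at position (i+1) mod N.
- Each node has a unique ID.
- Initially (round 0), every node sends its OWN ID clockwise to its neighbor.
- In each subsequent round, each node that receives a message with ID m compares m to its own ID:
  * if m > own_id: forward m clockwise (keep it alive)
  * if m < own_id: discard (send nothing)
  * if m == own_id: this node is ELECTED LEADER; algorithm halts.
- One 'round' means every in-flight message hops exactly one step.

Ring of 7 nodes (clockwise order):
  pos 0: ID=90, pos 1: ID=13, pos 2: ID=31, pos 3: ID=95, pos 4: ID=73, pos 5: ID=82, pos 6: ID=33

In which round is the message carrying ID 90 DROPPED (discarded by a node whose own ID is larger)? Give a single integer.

Answer: 3

Derivation:
Round 1: pos1(id13) recv 90: fwd; pos2(id31) recv 13: drop; pos3(id95) recv 31: drop; pos4(id73) recv 95: fwd; pos5(id82) recv 73: drop; pos6(id33) recv 82: fwd; pos0(id90) recv 33: drop
Round 2: pos2(id31) recv 90: fwd; pos5(id82) recv 95: fwd; pos0(id90) recv 82: drop
Round 3: pos3(id95) recv 90: drop; pos6(id33) recv 95: fwd
Round 4: pos0(id90) recv 95: fwd
Round 5: pos1(id13) recv 95: fwd
Round 6: pos2(id31) recv 95: fwd
Round 7: pos3(id95) recv 95: ELECTED
Message ID 90 originates at pos 0; dropped at pos 3 in round 3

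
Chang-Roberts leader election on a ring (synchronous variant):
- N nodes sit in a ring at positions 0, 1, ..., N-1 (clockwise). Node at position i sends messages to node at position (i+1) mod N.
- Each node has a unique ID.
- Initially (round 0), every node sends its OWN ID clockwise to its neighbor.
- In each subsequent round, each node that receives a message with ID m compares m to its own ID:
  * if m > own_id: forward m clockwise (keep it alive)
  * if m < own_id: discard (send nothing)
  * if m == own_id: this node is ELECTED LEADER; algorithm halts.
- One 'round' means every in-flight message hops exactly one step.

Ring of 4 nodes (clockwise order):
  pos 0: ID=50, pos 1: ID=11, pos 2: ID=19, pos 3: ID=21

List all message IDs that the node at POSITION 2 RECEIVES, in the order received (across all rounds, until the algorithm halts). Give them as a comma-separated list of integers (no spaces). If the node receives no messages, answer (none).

Answer: 11,50

Derivation:
Round 1: pos1(id11) recv 50: fwd; pos2(id19) recv 11: drop; pos3(id21) recv 19: drop; pos0(id50) recv 21: drop
Round 2: pos2(id19) recv 50: fwd
Round 3: pos3(id21) recv 50: fwd
Round 4: pos0(id50) recv 50: ELECTED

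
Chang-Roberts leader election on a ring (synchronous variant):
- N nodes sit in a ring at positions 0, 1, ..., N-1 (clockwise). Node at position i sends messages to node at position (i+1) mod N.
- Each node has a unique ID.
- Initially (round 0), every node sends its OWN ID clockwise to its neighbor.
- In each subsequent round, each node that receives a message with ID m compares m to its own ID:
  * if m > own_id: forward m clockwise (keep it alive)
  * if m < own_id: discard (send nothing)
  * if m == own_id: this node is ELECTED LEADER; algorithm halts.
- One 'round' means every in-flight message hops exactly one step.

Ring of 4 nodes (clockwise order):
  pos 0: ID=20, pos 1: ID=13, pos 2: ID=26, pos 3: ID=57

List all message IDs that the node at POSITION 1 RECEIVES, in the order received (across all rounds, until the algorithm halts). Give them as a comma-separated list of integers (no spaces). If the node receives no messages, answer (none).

Round 1: pos1(id13) recv 20: fwd; pos2(id26) recv 13: drop; pos3(id57) recv 26: drop; pos0(id20) recv 57: fwd
Round 2: pos2(id26) recv 20: drop; pos1(id13) recv 57: fwd
Round 3: pos2(id26) recv 57: fwd
Round 4: pos3(id57) recv 57: ELECTED

Answer: 20,57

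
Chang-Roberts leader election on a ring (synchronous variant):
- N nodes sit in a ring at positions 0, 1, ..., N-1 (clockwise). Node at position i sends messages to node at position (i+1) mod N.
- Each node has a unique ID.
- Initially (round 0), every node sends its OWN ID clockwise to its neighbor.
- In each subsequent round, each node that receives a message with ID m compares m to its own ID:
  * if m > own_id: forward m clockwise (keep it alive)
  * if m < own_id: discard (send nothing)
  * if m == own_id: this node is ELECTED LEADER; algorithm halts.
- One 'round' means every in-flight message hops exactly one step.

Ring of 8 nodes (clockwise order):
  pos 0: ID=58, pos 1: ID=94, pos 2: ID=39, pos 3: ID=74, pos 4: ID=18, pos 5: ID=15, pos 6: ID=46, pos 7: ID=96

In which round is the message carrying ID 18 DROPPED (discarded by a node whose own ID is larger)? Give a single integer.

Round 1: pos1(id94) recv 58: drop; pos2(id39) recv 94: fwd; pos3(id74) recv 39: drop; pos4(id18) recv 74: fwd; pos5(id15) recv 18: fwd; pos6(id46) recv 15: drop; pos7(id96) recv 46: drop; pos0(id58) recv 96: fwd
Round 2: pos3(id74) recv 94: fwd; pos5(id15) recv 74: fwd; pos6(id46) recv 18: drop; pos1(id94) recv 96: fwd
Round 3: pos4(id18) recv 94: fwd; pos6(id46) recv 74: fwd; pos2(id39) recv 96: fwd
Round 4: pos5(id15) recv 94: fwd; pos7(id96) recv 74: drop; pos3(id74) recv 96: fwd
Round 5: pos6(id46) recv 94: fwd; pos4(id18) recv 96: fwd
Round 6: pos7(id96) recv 94: drop; pos5(id15) recv 96: fwd
Round 7: pos6(id46) recv 96: fwd
Round 8: pos7(id96) recv 96: ELECTED
Message ID 18 originates at pos 4; dropped at pos 6 in round 2

Answer: 2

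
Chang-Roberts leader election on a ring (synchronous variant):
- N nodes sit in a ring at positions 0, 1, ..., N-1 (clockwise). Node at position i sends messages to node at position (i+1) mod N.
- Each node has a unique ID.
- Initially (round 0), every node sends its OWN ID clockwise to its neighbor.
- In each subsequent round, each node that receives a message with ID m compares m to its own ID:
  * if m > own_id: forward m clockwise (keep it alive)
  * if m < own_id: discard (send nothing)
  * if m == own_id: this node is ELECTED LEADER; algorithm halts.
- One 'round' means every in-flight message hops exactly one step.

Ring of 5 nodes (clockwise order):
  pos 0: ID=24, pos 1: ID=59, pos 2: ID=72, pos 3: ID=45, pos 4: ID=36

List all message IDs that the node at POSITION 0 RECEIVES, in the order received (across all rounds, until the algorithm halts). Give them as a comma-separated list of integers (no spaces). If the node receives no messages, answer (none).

Answer: 36,45,72

Derivation:
Round 1: pos1(id59) recv 24: drop; pos2(id72) recv 59: drop; pos3(id45) recv 72: fwd; pos4(id36) recv 45: fwd; pos0(id24) recv 36: fwd
Round 2: pos4(id36) recv 72: fwd; pos0(id24) recv 45: fwd; pos1(id59) recv 36: drop
Round 3: pos0(id24) recv 72: fwd; pos1(id59) recv 45: drop
Round 4: pos1(id59) recv 72: fwd
Round 5: pos2(id72) recv 72: ELECTED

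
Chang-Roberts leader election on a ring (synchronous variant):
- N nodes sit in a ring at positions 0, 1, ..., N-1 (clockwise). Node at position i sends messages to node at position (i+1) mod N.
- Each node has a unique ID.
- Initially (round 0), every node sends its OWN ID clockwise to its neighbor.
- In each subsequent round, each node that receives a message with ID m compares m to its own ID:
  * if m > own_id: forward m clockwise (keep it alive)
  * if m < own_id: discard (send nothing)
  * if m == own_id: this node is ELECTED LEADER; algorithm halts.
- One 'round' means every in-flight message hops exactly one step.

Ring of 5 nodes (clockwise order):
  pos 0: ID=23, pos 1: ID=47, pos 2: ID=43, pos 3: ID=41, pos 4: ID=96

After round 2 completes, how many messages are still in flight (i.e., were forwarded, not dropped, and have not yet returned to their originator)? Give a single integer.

Round 1: pos1(id47) recv 23: drop; pos2(id43) recv 47: fwd; pos3(id41) recv 43: fwd; pos4(id96) recv 41: drop; pos0(id23) recv 96: fwd
Round 2: pos3(id41) recv 47: fwd; pos4(id96) recv 43: drop; pos1(id47) recv 96: fwd
After round 2: 2 messages still in flight

Answer: 2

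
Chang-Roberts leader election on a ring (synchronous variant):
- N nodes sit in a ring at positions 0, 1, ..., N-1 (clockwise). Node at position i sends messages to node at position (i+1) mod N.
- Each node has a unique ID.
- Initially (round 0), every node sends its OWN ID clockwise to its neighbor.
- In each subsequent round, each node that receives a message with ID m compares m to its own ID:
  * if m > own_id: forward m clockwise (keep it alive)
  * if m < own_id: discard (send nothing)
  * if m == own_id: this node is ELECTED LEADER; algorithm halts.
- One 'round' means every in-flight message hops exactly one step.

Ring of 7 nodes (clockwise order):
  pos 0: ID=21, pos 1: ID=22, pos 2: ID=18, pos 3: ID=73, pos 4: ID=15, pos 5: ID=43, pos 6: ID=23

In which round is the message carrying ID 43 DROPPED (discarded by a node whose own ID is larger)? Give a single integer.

Round 1: pos1(id22) recv 21: drop; pos2(id18) recv 22: fwd; pos3(id73) recv 18: drop; pos4(id15) recv 73: fwd; pos5(id43) recv 15: drop; pos6(id23) recv 43: fwd; pos0(id21) recv 23: fwd
Round 2: pos3(id73) recv 22: drop; pos5(id43) recv 73: fwd; pos0(id21) recv 43: fwd; pos1(id22) recv 23: fwd
Round 3: pos6(id23) recv 73: fwd; pos1(id22) recv 43: fwd; pos2(id18) recv 23: fwd
Round 4: pos0(id21) recv 73: fwd; pos2(id18) recv 43: fwd; pos3(id73) recv 23: drop
Round 5: pos1(id22) recv 73: fwd; pos3(id73) recv 43: drop
Round 6: pos2(id18) recv 73: fwd
Round 7: pos3(id73) recv 73: ELECTED
Message ID 43 originates at pos 5; dropped at pos 3 in round 5

Answer: 5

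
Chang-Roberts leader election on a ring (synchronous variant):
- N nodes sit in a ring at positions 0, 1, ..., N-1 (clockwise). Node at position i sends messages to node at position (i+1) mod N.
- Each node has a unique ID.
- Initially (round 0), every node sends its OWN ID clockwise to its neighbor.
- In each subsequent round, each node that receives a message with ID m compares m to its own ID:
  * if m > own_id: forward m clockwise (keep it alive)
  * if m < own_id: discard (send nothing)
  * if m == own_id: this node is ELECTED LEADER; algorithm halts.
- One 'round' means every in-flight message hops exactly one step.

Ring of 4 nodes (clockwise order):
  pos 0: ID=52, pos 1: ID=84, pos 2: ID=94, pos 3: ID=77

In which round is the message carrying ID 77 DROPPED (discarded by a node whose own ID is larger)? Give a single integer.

Answer: 2

Derivation:
Round 1: pos1(id84) recv 52: drop; pos2(id94) recv 84: drop; pos3(id77) recv 94: fwd; pos0(id52) recv 77: fwd
Round 2: pos0(id52) recv 94: fwd; pos1(id84) recv 77: drop
Round 3: pos1(id84) recv 94: fwd
Round 4: pos2(id94) recv 94: ELECTED
Message ID 77 originates at pos 3; dropped at pos 1 in round 2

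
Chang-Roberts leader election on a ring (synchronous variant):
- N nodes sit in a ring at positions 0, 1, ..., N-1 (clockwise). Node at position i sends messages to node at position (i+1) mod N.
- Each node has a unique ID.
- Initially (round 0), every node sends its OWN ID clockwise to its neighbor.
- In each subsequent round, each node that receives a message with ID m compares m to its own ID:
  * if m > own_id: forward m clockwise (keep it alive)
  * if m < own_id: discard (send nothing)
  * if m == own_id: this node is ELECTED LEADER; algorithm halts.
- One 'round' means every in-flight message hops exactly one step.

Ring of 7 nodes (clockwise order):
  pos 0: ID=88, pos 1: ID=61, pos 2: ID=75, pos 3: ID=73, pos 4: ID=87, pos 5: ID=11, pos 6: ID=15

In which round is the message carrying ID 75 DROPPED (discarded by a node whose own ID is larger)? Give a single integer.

Answer: 2

Derivation:
Round 1: pos1(id61) recv 88: fwd; pos2(id75) recv 61: drop; pos3(id73) recv 75: fwd; pos4(id87) recv 73: drop; pos5(id11) recv 87: fwd; pos6(id15) recv 11: drop; pos0(id88) recv 15: drop
Round 2: pos2(id75) recv 88: fwd; pos4(id87) recv 75: drop; pos6(id15) recv 87: fwd
Round 3: pos3(id73) recv 88: fwd; pos0(id88) recv 87: drop
Round 4: pos4(id87) recv 88: fwd
Round 5: pos5(id11) recv 88: fwd
Round 6: pos6(id15) recv 88: fwd
Round 7: pos0(id88) recv 88: ELECTED
Message ID 75 originates at pos 2; dropped at pos 4 in round 2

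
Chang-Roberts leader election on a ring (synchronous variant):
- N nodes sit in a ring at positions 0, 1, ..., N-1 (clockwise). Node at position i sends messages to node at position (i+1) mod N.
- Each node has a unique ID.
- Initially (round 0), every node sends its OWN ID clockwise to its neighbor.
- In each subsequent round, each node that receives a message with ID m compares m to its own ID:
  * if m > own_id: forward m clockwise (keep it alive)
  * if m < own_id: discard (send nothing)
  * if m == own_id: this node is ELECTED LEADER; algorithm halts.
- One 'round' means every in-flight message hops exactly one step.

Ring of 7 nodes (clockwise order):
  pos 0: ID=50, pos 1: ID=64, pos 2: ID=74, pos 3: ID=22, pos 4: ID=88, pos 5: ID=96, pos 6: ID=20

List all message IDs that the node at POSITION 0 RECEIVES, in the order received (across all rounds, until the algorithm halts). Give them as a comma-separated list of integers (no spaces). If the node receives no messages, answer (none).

Round 1: pos1(id64) recv 50: drop; pos2(id74) recv 64: drop; pos3(id22) recv 74: fwd; pos4(id88) recv 22: drop; pos5(id96) recv 88: drop; pos6(id20) recv 96: fwd; pos0(id50) recv 20: drop
Round 2: pos4(id88) recv 74: drop; pos0(id50) recv 96: fwd
Round 3: pos1(id64) recv 96: fwd
Round 4: pos2(id74) recv 96: fwd
Round 5: pos3(id22) recv 96: fwd
Round 6: pos4(id88) recv 96: fwd
Round 7: pos5(id96) recv 96: ELECTED

Answer: 20,96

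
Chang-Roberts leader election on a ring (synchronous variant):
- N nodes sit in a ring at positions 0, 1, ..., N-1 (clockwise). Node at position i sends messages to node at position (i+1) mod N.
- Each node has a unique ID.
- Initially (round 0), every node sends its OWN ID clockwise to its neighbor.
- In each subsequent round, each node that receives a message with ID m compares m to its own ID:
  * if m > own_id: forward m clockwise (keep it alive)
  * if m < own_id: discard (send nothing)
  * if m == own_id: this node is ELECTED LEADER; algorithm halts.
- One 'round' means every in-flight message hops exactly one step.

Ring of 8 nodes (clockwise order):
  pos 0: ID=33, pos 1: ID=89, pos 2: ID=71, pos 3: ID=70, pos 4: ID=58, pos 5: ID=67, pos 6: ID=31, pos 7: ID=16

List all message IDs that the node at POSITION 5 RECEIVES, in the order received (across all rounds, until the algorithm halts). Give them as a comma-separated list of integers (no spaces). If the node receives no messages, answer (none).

Round 1: pos1(id89) recv 33: drop; pos2(id71) recv 89: fwd; pos3(id70) recv 71: fwd; pos4(id58) recv 70: fwd; pos5(id67) recv 58: drop; pos6(id31) recv 67: fwd; pos7(id16) recv 31: fwd; pos0(id33) recv 16: drop
Round 2: pos3(id70) recv 89: fwd; pos4(id58) recv 71: fwd; pos5(id67) recv 70: fwd; pos7(id16) recv 67: fwd; pos0(id33) recv 31: drop
Round 3: pos4(id58) recv 89: fwd; pos5(id67) recv 71: fwd; pos6(id31) recv 70: fwd; pos0(id33) recv 67: fwd
Round 4: pos5(id67) recv 89: fwd; pos6(id31) recv 71: fwd; pos7(id16) recv 70: fwd; pos1(id89) recv 67: drop
Round 5: pos6(id31) recv 89: fwd; pos7(id16) recv 71: fwd; pos0(id33) recv 70: fwd
Round 6: pos7(id16) recv 89: fwd; pos0(id33) recv 71: fwd; pos1(id89) recv 70: drop
Round 7: pos0(id33) recv 89: fwd; pos1(id89) recv 71: drop
Round 8: pos1(id89) recv 89: ELECTED

Answer: 58,70,71,89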